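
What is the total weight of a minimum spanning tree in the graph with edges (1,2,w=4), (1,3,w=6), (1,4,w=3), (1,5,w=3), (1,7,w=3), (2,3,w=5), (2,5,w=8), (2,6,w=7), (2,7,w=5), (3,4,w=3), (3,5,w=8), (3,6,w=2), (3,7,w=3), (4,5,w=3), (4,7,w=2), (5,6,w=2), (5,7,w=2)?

Apply Kruskal's algorithm (sort edges by weight, add if no cycle):

Sorted edges by weight:
  (3,6) w=2
  (4,7) w=2
  (5,7) w=2
  (5,6) w=2
  (1,5) w=3
  (1,4) w=3
  (1,7) w=3
  (3,4) w=3
  (3,7) w=3
  (4,5) w=3
  (1,2) w=4
  (2,3) w=5
  (2,7) w=5
  (1,3) w=6
  (2,6) w=7
  (2,5) w=8
  (3,5) w=8

Add edge (3,6) w=2 -- no cycle. Running total: 2
Add edge (4,7) w=2 -- no cycle. Running total: 4
Add edge (5,7) w=2 -- no cycle. Running total: 6
Add edge (5,6) w=2 -- no cycle. Running total: 8
Add edge (1,5) w=3 -- no cycle. Running total: 11
Skip edge (1,4) w=3 -- would create cycle
Skip edge (1,7) w=3 -- would create cycle
Skip edge (3,4) w=3 -- would create cycle
Skip edge (3,7) w=3 -- would create cycle
Skip edge (4,5) w=3 -- would create cycle
Add edge (1,2) w=4 -- no cycle. Running total: 15

MST edges: (3,6,w=2), (4,7,w=2), (5,7,w=2), (5,6,w=2), (1,5,w=3), (1,2,w=4)
Total MST weight: 2 + 2 + 2 + 2 + 3 + 4 = 15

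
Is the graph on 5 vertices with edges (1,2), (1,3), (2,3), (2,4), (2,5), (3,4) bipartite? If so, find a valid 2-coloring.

Step 1: Attempt 2-coloring using BFS:
  Start at vertex 1, assign color 0
  Color vertex 2 with color 1 (neighbor of 1)
  Color vertex 3 with color 1 (neighbor of 1)

Step 2: Conflict found! Vertices 2 and 3 are adjacent but have the same color.
This means the graph contains an odd cycle.

The graph is NOT bipartite.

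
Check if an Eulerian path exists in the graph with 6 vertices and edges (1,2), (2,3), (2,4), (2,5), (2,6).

Step 1: Find the degree of each vertex:
  deg(1) = 1
  deg(2) = 5
  deg(3) = 1
  deg(4) = 1
  deg(5) = 1
  deg(6) = 1

Step 2: Count vertices with odd degree:
  Odd-degree vertices: 1, 2, 3, 4, 5, 6 (6 total)

Step 3: Apply Euler's theorem:
  - Eulerian circuit exists iff graph is connected and all vertices have even degree
  - Eulerian path exists iff graph is connected and has 0 or 2 odd-degree vertices

Graph has 6 odd-degree vertices (need 0 or 2).
Neither Eulerian path nor Eulerian circuit exists.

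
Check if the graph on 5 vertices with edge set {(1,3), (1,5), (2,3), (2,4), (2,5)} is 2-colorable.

Step 1: Attempt 2-coloring using BFS:
  Start at vertex 1, assign color 0
  Color vertex 3 with color 1 (neighbor of 1)
  Color vertex 5 with color 1 (neighbor of 1)
  Color vertex 2 with color 0 (neighbor of 3)
  Color vertex 4 with color 1 (neighbor of 2)

Step 2: 2-coloring succeeded. No conflicts found.
  Set A (color 0): {1, 2}
  Set B (color 1): {3, 4, 5}

The graph is bipartite with partition {1, 2}, {3, 4, 5}.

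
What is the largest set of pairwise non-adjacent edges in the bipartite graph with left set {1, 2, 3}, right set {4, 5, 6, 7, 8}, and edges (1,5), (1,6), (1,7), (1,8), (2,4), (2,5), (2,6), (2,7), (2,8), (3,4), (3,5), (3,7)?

Step 1: List the neighbors of each left vertex:
  1: 5, 6, 7, 8
  2: 4, 5, 6, 7, 8
  3: 4, 5, 7

Step 2: Greedily match left vertices, then look for augmenting paths:
  Match 1 -- 5
  Match 2 -- 4
  Match 3 -- 7
  No augmenting path remains.

Step 3: Verify this is maximum:
  Matching size 3 = min(|L|, |R|) = min(3, 5), which is an upper bound, so this matching is maximum.

Maximum matching: {(1,5), (2,4), (3,7)}
Size: 3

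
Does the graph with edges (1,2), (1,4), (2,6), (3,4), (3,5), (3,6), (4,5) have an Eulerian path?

Step 1: Find the degree of each vertex:
  deg(1) = 2
  deg(2) = 2
  deg(3) = 3
  deg(4) = 3
  deg(5) = 2
  deg(6) = 2

Step 2: Count vertices with odd degree:
  Odd-degree vertices: 3, 4 (2 total)

Step 3: Apply Euler's theorem:
  - Eulerian circuit exists iff graph is connected and all vertices have even degree
  - Eulerian path exists iff graph is connected and has 0 or 2 odd-degree vertices

Graph is connected with exactly 2 odd-degree vertices (3, 4).
Eulerian path exists (starting and ending at the odd-degree vertices), but no Eulerian circuit.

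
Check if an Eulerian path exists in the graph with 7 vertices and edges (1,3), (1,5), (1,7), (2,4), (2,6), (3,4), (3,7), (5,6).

Step 1: Find the degree of each vertex:
  deg(1) = 3
  deg(2) = 2
  deg(3) = 3
  deg(4) = 2
  deg(5) = 2
  deg(6) = 2
  deg(7) = 2

Step 2: Count vertices with odd degree:
  Odd-degree vertices: 1, 3 (2 total)

Step 3: Apply Euler's theorem:
  - Eulerian circuit exists iff graph is connected and all vertices have even degree
  - Eulerian path exists iff graph is connected and has 0 or 2 odd-degree vertices

Graph is connected with exactly 2 odd-degree vertices (1, 3).
Eulerian path exists (starting and ending at the odd-degree vertices), but no Eulerian circuit.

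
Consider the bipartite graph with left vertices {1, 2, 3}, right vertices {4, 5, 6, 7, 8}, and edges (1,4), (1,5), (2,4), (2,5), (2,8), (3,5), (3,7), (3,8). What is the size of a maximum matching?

Step 1: List the neighbors of each left vertex:
  1: 4, 5
  2: 4, 5, 8
  3: 5, 7, 8

Step 2: Greedily match left vertices, then look for augmenting paths:
  Match 1 -- 4
  Match 2 -- 5
  Match 3 -- 7
  No augmenting path remains.

Step 3: Verify this is maximum:
  Matching size 3 = min(|L|, |R|) = min(3, 5), which is an upper bound, so this matching is maximum.

Maximum matching: {(1,4), (2,5), (3,7)}
Size: 3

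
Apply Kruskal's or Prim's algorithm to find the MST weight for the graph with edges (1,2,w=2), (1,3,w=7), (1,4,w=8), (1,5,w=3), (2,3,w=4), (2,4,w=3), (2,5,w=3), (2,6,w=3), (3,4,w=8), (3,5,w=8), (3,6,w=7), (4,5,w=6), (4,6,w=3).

Apply Kruskal's algorithm (sort edges by weight, add if no cycle):

Sorted edges by weight:
  (1,2) w=2
  (1,5) w=3
  (2,4) w=3
  (2,5) w=3
  (2,6) w=3
  (4,6) w=3
  (2,3) w=4
  (4,5) w=6
  (1,3) w=7
  (3,6) w=7
  (1,4) w=8
  (3,4) w=8
  (3,5) w=8

Add edge (1,2) w=2 -- no cycle. Running total: 2
Add edge (1,5) w=3 -- no cycle. Running total: 5
Add edge (2,4) w=3 -- no cycle. Running total: 8
Skip edge (2,5) w=3 -- would create cycle
Add edge (2,6) w=3 -- no cycle. Running total: 11
Skip edge (4,6) w=3 -- would create cycle
Add edge (2,3) w=4 -- no cycle. Running total: 15

MST edges: (1,2,w=2), (1,5,w=3), (2,4,w=3), (2,6,w=3), (2,3,w=4)
Total MST weight: 2 + 3 + 3 + 3 + 4 = 15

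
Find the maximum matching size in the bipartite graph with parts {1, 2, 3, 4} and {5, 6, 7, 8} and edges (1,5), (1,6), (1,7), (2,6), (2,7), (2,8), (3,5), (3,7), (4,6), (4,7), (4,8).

Step 1: List the neighbors of each left vertex:
  1: 5, 6, 7
  2: 6, 7, 8
  3: 5, 7
  4: 6, 7, 8

Step 2: Greedily match left vertices, then look for augmenting paths:
  Match 1 -- 5
  Match 2 -- 6
  Match 3 -- 7
  Match 4 -- 8
  No augmenting path remains.

Step 3: Verify this is maximum:
  Matching size 4 = min(|L|, |R|) = min(4, 4), which is an upper bound, so this matching is maximum.

Maximum matching: {(1,5), (2,6), (3,7), (4,8)}
Size: 4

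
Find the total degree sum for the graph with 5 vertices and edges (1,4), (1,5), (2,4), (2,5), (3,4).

Step 1: Count edges incident to each vertex:
  deg(1) = 2 (neighbors: 4, 5)
  deg(2) = 2 (neighbors: 4, 5)
  deg(3) = 1 (neighbors: 4)
  deg(4) = 3 (neighbors: 1, 2, 3)
  deg(5) = 2 (neighbors: 1, 2)

Step 2: Sum all degrees:
  2 + 2 + 1 + 3 + 2 = 10

Verification: sum of degrees = 2 * |E| = 2 * 5 = 10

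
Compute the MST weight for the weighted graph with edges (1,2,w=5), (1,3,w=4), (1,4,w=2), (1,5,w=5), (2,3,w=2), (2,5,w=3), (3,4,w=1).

Apply Kruskal's algorithm (sort edges by weight, add if no cycle):

Sorted edges by weight:
  (3,4) w=1
  (1,4) w=2
  (2,3) w=2
  (2,5) w=3
  (1,3) w=4
  (1,2) w=5
  (1,5) w=5

Add edge (3,4) w=1 -- no cycle. Running total: 1
Add edge (1,4) w=2 -- no cycle. Running total: 3
Add edge (2,3) w=2 -- no cycle. Running total: 5
Add edge (2,5) w=3 -- no cycle. Running total: 8

MST edges: (3,4,w=1), (1,4,w=2), (2,3,w=2), (2,5,w=3)
Total MST weight: 1 + 2 + 2 + 3 = 8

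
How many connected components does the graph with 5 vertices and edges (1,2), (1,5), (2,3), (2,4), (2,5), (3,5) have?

Step 1: Build adjacency list from edges:
  1: 2, 5
  2: 1, 3, 4, 5
  3: 2, 5
  4: 2
  5: 1, 2, 3

Step 2: Run BFS/DFS from vertex 1:
  Visited: {1, 2, 5, 3, 4}
  Reached 5 of 5 vertices

Step 3: All 5 vertices reached from vertex 1, so the graph is connected.
Number of connected components: 1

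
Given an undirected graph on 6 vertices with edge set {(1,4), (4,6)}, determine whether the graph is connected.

Step 1: Build adjacency list from edges:
  1: 4
  2: (none)
  3: (none)
  4: 1, 6
  5: (none)
  6: 4

Step 2: Run BFS/DFS from vertex 1:
  Visited: {1, 4, 6}
  Reached 3 of 6 vertices

Step 3: Only 3 of 6 vertices reached. Graph is disconnected.
Connected components: {1, 4, 6}, {2}, {3}, {5}
Answer: No, the graph is not connected (4 components).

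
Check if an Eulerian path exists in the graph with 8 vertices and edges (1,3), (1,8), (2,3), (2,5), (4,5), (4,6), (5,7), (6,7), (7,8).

Step 1: Find the degree of each vertex:
  deg(1) = 2
  deg(2) = 2
  deg(3) = 2
  deg(4) = 2
  deg(5) = 3
  deg(6) = 2
  deg(7) = 3
  deg(8) = 2

Step 2: Count vertices with odd degree:
  Odd-degree vertices: 5, 7 (2 total)

Step 3: Apply Euler's theorem:
  - Eulerian circuit exists iff graph is connected and all vertices have even degree
  - Eulerian path exists iff graph is connected and has 0 or 2 odd-degree vertices

Graph is connected with exactly 2 odd-degree vertices (5, 7).
Eulerian path exists (starting and ending at the odd-degree vertices), but no Eulerian circuit.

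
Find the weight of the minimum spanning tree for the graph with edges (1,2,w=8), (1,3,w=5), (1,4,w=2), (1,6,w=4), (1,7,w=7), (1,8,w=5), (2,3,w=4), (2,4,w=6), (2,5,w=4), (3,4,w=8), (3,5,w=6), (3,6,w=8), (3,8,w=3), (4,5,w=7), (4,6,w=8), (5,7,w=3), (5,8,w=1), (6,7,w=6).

Apply Kruskal's algorithm (sort edges by weight, add if no cycle):

Sorted edges by weight:
  (5,8) w=1
  (1,4) w=2
  (3,8) w=3
  (5,7) w=3
  (1,6) w=4
  (2,5) w=4
  (2,3) w=4
  (1,3) w=5
  (1,8) w=5
  (2,4) w=6
  (3,5) w=6
  (6,7) w=6
  (1,7) w=7
  (4,5) w=7
  (1,2) w=8
  (3,4) w=8
  (3,6) w=8
  (4,6) w=8

Add edge (5,8) w=1 -- no cycle. Running total: 1
Add edge (1,4) w=2 -- no cycle. Running total: 3
Add edge (3,8) w=3 -- no cycle. Running total: 6
Add edge (5,7) w=3 -- no cycle. Running total: 9
Add edge (1,6) w=4 -- no cycle. Running total: 13
Add edge (2,5) w=4 -- no cycle. Running total: 17
Skip edge (2,3) w=4 -- would create cycle
Add edge (1,3) w=5 -- no cycle. Running total: 22

MST edges: (5,8,w=1), (1,4,w=2), (3,8,w=3), (5,7,w=3), (1,6,w=4), (2,5,w=4), (1,3,w=5)
Total MST weight: 1 + 2 + 3 + 3 + 4 + 4 + 5 = 22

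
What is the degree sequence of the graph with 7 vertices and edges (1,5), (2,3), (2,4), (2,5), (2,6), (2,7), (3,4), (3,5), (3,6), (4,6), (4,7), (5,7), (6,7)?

Step 1: Count edges incident to each vertex:
  deg(1) = 1 (neighbors: 5)
  deg(2) = 5 (neighbors: 3, 4, 5, 6, 7)
  deg(3) = 4 (neighbors: 2, 4, 5, 6)
  deg(4) = 4 (neighbors: 2, 3, 6, 7)
  deg(5) = 4 (neighbors: 1, 2, 3, 7)
  deg(6) = 4 (neighbors: 2, 3, 4, 7)
  deg(7) = 4 (neighbors: 2, 4, 5, 6)

Step 2: Sort degrees in non-increasing order:
  Degrees: [1, 5, 4, 4, 4, 4, 4] -> sorted: [5, 4, 4, 4, 4, 4, 1]

Degree sequence: [5, 4, 4, 4, 4, 4, 1]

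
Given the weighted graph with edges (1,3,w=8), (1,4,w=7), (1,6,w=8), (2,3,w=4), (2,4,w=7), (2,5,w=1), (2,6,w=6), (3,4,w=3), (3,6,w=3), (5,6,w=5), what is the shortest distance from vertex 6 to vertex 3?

Step 1: Build adjacency list with weights:
  1: 3(w=8), 4(w=7), 6(w=8)
  2: 3(w=4), 4(w=7), 5(w=1), 6(w=6)
  3: 1(w=8), 2(w=4), 4(w=3), 6(w=3)
  4: 1(w=7), 2(w=7), 3(w=3)
  5: 2(w=1), 6(w=5)
  6: 1(w=8), 2(w=6), 3(w=3), 5(w=5)

Step 2: Apply Dijkstra's algorithm from vertex 6:
  Visit vertex 6 (distance=0)
    Update dist[1] = 8
    Update dist[2] = 6
    Update dist[3] = 3
    Update dist[5] = 5
  Visit vertex 3 (distance=3)
    Update dist[4] = 6

Step 3: Shortest path: 6 -> 3
Total weight: 3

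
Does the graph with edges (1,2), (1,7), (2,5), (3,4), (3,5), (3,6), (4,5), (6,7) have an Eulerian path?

Step 1: Find the degree of each vertex:
  deg(1) = 2
  deg(2) = 2
  deg(3) = 3
  deg(4) = 2
  deg(5) = 3
  deg(6) = 2
  deg(7) = 2

Step 2: Count vertices with odd degree:
  Odd-degree vertices: 3, 5 (2 total)

Step 3: Apply Euler's theorem:
  - Eulerian circuit exists iff graph is connected and all vertices have even degree
  - Eulerian path exists iff graph is connected and has 0 or 2 odd-degree vertices

Graph is connected with exactly 2 odd-degree vertices (3, 5).
Eulerian path exists (starting and ending at the odd-degree vertices), but no Eulerian circuit.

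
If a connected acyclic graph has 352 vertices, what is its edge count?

A tree on n vertices always has exactly n - 1 edges.
For n = 352: edges = 352 - 1 = 351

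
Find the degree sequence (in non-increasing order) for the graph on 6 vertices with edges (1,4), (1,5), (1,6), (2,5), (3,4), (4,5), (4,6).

Step 1: Count edges incident to each vertex:
  deg(1) = 3 (neighbors: 4, 5, 6)
  deg(2) = 1 (neighbors: 5)
  deg(3) = 1 (neighbors: 4)
  deg(4) = 4 (neighbors: 1, 3, 5, 6)
  deg(5) = 3 (neighbors: 1, 2, 4)
  deg(6) = 2 (neighbors: 1, 4)

Step 2: Sort degrees in non-increasing order:
  Degrees: [3, 1, 1, 4, 3, 2] -> sorted: [4, 3, 3, 2, 1, 1]

Degree sequence: [4, 3, 3, 2, 1, 1]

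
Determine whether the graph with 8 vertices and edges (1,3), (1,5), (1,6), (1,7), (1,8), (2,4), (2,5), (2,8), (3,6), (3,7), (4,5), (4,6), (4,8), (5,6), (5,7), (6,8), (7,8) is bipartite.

Step 1: Attempt 2-coloring using BFS:
  Start at vertex 1, assign color 0
  Color vertex 3 with color 1 (neighbor of 1)
  Color vertex 5 with color 1 (neighbor of 1)
  Color vertex 6 with color 1 (neighbor of 1)
  Color vertex 7 with color 1 (neighbor of 1)
  Color vertex 8 with color 1 (neighbor of 1)

Step 2: Conflict found! Vertices 3 and 6 are adjacent but have the same color.
This means the graph contains an odd cycle.

The graph is NOT bipartite.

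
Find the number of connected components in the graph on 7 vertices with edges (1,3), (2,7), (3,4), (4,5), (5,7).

Step 1: Build adjacency list from edges:
  1: 3
  2: 7
  3: 1, 4
  4: 3, 5
  5: 4, 7
  6: (none)
  7: 2, 5

Step 2: Run BFS/DFS from vertex 1:
  Visited: {1, 3, 4, 5, 7, 2}
  Reached 6 of 7 vertices

Step 3: Only 6 of 7 vertices reached. Graph is disconnected.
Connected components: {1, 2, 3, 4, 5, 7}, {6}
Number of connected components: 2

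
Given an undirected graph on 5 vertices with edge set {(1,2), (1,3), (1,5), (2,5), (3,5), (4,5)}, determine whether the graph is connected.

Step 1: Build adjacency list from edges:
  1: 2, 3, 5
  2: 1, 5
  3: 1, 5
  4: 5
  5: 1, 2, 3, 4

Step 2: Run BFS/DFS from vertex 1:
  Visited: {1, 2, 3, 5, 4}
  Reached 5 of 5 vertices

Step 3: All 5 vertices reached from vertex 1, so the graph is connected.
Answer: Yes, the graph is connected.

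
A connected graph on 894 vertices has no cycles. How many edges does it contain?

A tree on n vertices always has exactly n - 1 edges.
For n = 894: edges = 894 - 1 = 893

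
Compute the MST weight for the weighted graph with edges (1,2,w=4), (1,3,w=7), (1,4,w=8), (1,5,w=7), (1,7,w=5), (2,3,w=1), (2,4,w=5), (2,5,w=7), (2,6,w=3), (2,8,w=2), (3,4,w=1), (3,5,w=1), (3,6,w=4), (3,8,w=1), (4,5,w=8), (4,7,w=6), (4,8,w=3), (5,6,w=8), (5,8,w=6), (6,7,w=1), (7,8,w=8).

Apply Kruskal's algorithm (sort edges by weight, add if no cycle):

Sorted edges by weight:
  (2,3) w=1
  (3,5) w=1
  (3,4) w=1
  (3,8) w=1
  (6,7) w=1
  (2,8) w=2
  (2,6) w=3
  (4,8) w=3
  (1,2) w=4
  (3,6) w=4
  (1,7) w=5
  (2,4) w=5
  (4,7) w=6
  (5,8) w=6
  (1,3) w=7
  (1,5) w=7
  (2,5) w=7
  (1,4) w=8
  (4,5) w=8
  (5,6) w=8
  (7,8) w=8

Add edge (2,3) w=1 -- no cycle. Running total: 1
Add edge (3,5) w=1 -- no cycle. Running total: 2
Add edge (3,4) w=1 -- no cycle. Running total: 3
Add edge (3,8) w=1 -- no cycle. Running total: 4
Add edge (6,7) w=1 -- no cycle. Running total: 5
Skip edge (2,8) w=2 -- would create cycle
Add edge (2,6) w=3 -- no cycle. Running total: 8
Skip edge (4,8) w=3 -- would create cycle
Add edge (1,2) w=4 -- no cycle. Running total: 12

MST edges: (2,3,w=1), (3,5,w=1), (3,4,w=1), (3,8,w=1), (6,7,w=1), (2,6,w=3), (1,2,w=4)
Total MST weight: 1 + 1 + 1 + 1 + 1 + 3 + 4 = 12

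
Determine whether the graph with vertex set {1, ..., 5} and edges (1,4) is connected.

Step 1: Build adjacency list from edges:
  1: 4
  2: (none)
  3: (none)
  4: 1
  5: (none)

Step 2: Run BFS/DFS from vertex 1:
  Visited: {1, 4}
  Reached 2 of 5 vertices

Step 3: Only 2 of 5 vertices reached. Graph is disconnected.
Connected components: {1, 4}, {2}, {3}, {5}
Answer: No, the graph is not connected (4 components).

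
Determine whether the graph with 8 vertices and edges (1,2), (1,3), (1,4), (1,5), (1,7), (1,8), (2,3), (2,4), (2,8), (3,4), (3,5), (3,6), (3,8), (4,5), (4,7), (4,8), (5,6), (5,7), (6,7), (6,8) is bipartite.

Step 1: Attempt 2-coloring using BFS:
  Start at vertex 1, assign color 0
  Color vertex 2 with color 1 (neighbor of 1)
  Color vertex 3 with color 1 (neighbor of 1)
  Color vertex 4 with color 1 (neighbor of 1)
  Color vertex 5 with color 1 (neighbor of 1)
  Color vertex 7 with color 1 (neighbor of 1)
  Color vertex 8 with color 1 (neighbor of 1)

Step 2: Conflict found! Vertices 2 and 3 are adjacent but have the same color.
This means the graph contains an odd cycle.

The graph is NOT bipartite.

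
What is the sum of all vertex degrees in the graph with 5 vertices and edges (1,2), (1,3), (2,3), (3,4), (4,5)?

Step 1: Count edges incident to each vertex:
  deg(1) = 2 (neighbors: 2, 3)
  deg(2) = 2 (neighbors: 1, 3)
  deg(3) = 3 (neighbors: 1, 2, 4)
  deg(4) = 2 (neighbors: 3, 5)
  deg(5) = 1 (neighbors: 4)

Step 2: Sum all degrees:
  2 + 2 + 3 + 2 + 1 = 10

Verification: sum of degrees = 2 * |E| = 2 * 5 = 10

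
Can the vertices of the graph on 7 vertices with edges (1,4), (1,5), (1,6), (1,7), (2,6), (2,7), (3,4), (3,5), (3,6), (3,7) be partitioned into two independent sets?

Step 1: Attempt 2-coloring using BFS:
  Start at vertex 1, assign color 0
  Color vertex 4 with color 1 (neighbor of 1)
  Color vertex 5 with color 1 (neighbor of 1)
  Color vertex 6 with color 1 (neighbor of 1)
  Color vertex 7 with color 1 (neighbor of 1)
  Color vertex 3 with color 0 (neighbor of 4)
  Color vertex 2 with color 0 (neighbor of 6)

Step 2: 2-coloring succeeded. No conflicts found.
  Set A (color 0): {1, 2, 3}
  Set B (color 1): {4, 5, 6, 7}

The graph is bipartite with partition {1, 2, 3}, {4, 5, 6, 7}.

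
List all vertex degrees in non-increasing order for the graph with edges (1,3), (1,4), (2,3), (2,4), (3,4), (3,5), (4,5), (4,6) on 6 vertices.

Step 1: Count edges incident to each vertex:
  deg(1) = 2 (neighbors: 3, 4)
  deg(2) = 2 (neighbors: 3, 4)
  deg(3) = 4 (neighbors: 1, 2, 4, 5)
  deg(4) = 5 (neighbors: 1, 2, 3, 5, 6)
  deg(5) = 2 (neighbors: 3, 4)
  deg(6) = 1 (neighbors: 4)

Step 2: Sort degrees in non-increasing order:
  Degrees: [2, 2, 4, 5, 2, 1] -> sorted: [5, 4, 2, 2, 2, 1]

Degree sequence: [5, 4, 2, 2, 2, 1]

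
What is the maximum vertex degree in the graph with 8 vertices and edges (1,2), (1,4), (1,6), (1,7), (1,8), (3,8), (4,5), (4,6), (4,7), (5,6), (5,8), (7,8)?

Step 1: Count edges incident to each vertex:
  deg(1) = 5 (neighbors: 2, 4, 6, 7, 8)
  deg(2) = 1 (neighbors: 1)
  deg(3) = 1 (neighbors: 8)
  deg(4) = 4 (neighbors: 1, 5, 6, 7)
  deg(5) = 3 (neighbors: 4, 6, 8)
  deg(6) = 3 (neighbors: 1, 4, 5)
  deg(7) = 3 (neighbors: 1, 4, 8)
  deg(8) = 4 (neighbors: 1, 3, 5, 7)

Step 2: Find maximum:
  max(5, 1, 1, 4, 3, 3, 3, 4) = 5 (vertex 1)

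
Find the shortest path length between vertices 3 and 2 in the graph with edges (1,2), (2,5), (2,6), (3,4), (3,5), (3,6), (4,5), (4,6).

Step 1: Build adjacency list:
  1: 2
  2: 1, 5, 6
  3: 4, 5, 6
  4: 3, 5, 6
  5: 2, 3, 4
  6: 2, 3, 4

Step 2: BFS from vertex 3 to find shortest path to 2:
  vertex 4 reached at distance 1
  vertex 5 reached at distance 1
  vertex 6 reached at distance 1
  vertex 2 reached at distance 2

Step 3: Shortest path: 3 -> 6 -> 2
Path length: 2 edges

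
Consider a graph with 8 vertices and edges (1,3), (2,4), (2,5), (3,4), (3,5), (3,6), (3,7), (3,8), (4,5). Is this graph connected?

Step 1: Build adjacency list from edges:
  1: 3
  2: 4, 5
  3: 1, 4, 5, 6, 7, 8
  4: 2, 3, 5
  5: 2, 3, 4
  6: 3
  7: 3
  8: 3

Step 2: Run BFS/DFS from vertex 1:
  Visited: {1, 3, 4, 5, 6, 7, 8, 2}
  Reached 8 of 8 vertices

Step 3: All 8 vertices reached from vertex 1, so the graph is connected.
Answer: Yes, the graph is connected.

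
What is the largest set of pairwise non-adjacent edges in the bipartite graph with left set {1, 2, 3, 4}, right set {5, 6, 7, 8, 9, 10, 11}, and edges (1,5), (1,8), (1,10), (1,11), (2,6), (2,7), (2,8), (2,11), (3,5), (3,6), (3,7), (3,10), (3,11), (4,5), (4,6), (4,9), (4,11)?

Step 1: List the neighbors of each left vertex:
  1: 5, 8, 10, 11
  2: 6, 7, 8, 11
  3: 5, 6, 7, 10, 11
  4: 5, 6, 9, 11

Step 2: Greedily match left vertices, then look for augmenting paths:
  Match 1 -- 5
  Match 2 -- 6
  Match 3 -- 7
  Match 4 -- 9
  No augmenting path remains.

Step 3: Verify this is maximum:
  Matching size 4 = min(|L|, |R|) = min(4, 7), which is an upper bound, so this matching is maximum.

Maximum matching: {(1,5), (2,6), (3,7), (4,9)}
Size: 4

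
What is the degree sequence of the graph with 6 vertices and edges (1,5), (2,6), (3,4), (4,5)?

Step 1: Count edges incident to each vertex:
  deg(1) = 1 (neighbors: 5)
  deg(2) = 1 (neighbors: 6)
  deg(3) = 1 (neighbors: 4)
  deg(4) = 2 (neighbors: 3, 5)
  deg(5) = 2 (neighbors: 1, 4)
  deg(6) = 1 (neighbors: 2)

Step 2: Sort degrees in non-increasing order:
  Degrees: [1, 1, 1, 2, 2, 1] -> sorted: [2, 2, 1, 1, 1, 1]

Degree sequence: [2, 2, 1, 1, 1, 1]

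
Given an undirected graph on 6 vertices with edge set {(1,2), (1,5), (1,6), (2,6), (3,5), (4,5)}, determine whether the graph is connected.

Step 1: Build adjacency list from edges:
  1: 2, 5, 6
  2: 1, 6
  3: 5
  4: 5
  5: 1, 3, 4
  6: 1, 2

Step 2: Run BFS/DFS from vertex 1:
  Visited: {1, 2, 5, 6, 3, 4}
  Reached 6 of 6 vertices

Step 3: All 6 vertices reached from vertex 1, so the graph is connected.
Answer: Yes, the graph is connected.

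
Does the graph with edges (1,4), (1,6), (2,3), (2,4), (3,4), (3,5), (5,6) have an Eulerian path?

Step 1: Find the degree of each vertex:
  deg(1) = 2
  deg(2) = 2
  deg(3) = 3
  deg(4) = 3
  deg(5) = 2
  deg(6) = 2

Step 2: Count vertices with odd degree:
  Odd-degree vertices: 3, 4 (2 total)

Step 3: Apply Euler's theorem:
  - Eulerian circuit exists iff graph is connected and all vertices have even degree
  - Eulerian path exists iff graph is connected and has 0 or 2 odd-degree vertices

Graph is connected with exactly 2 odd-degree vertices (3, 4).
Eulerian path exists (starting and ending at the odd-degree vertices), but no Eulerian circuit.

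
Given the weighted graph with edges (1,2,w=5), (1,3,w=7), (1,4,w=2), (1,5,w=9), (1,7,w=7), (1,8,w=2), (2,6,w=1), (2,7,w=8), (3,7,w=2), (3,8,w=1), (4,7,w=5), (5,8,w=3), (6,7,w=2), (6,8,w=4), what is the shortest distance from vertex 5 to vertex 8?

Step 1: Build adjacency list with weights:
  1: 2(w=5), 3(w=7), 4(w=2), 5(w=9), 7(w=7), 8(w=2)
  2: 1(w=5), 6(w=1), 7(w=8)
  3: 1(w=7), 7(w=2), 8(w=1)
  4: 1(w=2), 7(w=5)
  5: 1(w=9), 8(w=3)
  6: 2(w=1), 7(w=2), 8(w=4)
  7: 1(w=7), 2(w=8), 3(w=2), 4(w=5), 6(w=2)
  8: 1(w=2), 3(w=1), 5(w=3), 6(w=4)

Step 2: Apply Dijkstra's algorithm from vertex 5:
  Visit vertex 5 (distance=0)
    Update dist[1] = 9
    Update dist[8] = 3
  Visit vertex 8 (distance=3)
    Update dist[1] = 5
    Update dist[3] = 4
    Update dist[6] = 7

Step 3: Shortest path: 5 -> 8
Total weight: 3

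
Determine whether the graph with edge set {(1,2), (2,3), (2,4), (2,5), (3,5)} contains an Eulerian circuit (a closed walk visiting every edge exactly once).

Step 1: Find the degree of each vertex:
  deg(1) = 1
  deg(2) = 4
  deg(3) = 2
  deg(4) = 1
  deg(5) = 2

Step 2: Count vertices with odd degree:
  Odd-degree vertices: 1, 4 (2 total)

Step 3: Apply Euler's theorem:
  - Eulerian circuit exists iff graph is connected and all vertices have even degree
  - Eulerian path exists iff graph is connected and has 0 or 2 odd-degree vertices

Graph is connected with exactly 2 odd-degree vertices (1, 4).
Eulerian path exists (starting and ending at the odd-degree vertices), but no Eulerian circuit.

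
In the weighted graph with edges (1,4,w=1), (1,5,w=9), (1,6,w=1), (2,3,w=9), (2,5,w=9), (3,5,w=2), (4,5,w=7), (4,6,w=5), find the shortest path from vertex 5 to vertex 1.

Step 1: Build adjacency list with weights:
  1: 4(w=1), 5(w=9), 6(w=1)
  2: 3(w=9), 5(w=9)
  3: 2(w=9), 5(w=2)
  4: 1(w=1), 5(w=7), 6(w=5)
  5: 1(w=9), 2(w=9), 3(w=2), 4(w=7)
  6: 1(w=1), 4(w=5)

Step 2: Apply Dijkstra's algorithm from vertex 5:
  Visit vertex 5 (distance=0)
    Update dist[1] = 9
    Update dist[2] = 9
    Update dist[3] = 2
    Update dist[4] = 7
  Visit vertex 3 (distance=2)
  Visit vertex 4 (distance=7)
    Update dist[1] = 8
    Update dist[6] = 12
  Visit vertex 1 (distance=8)
    Update dist[6] = 9

Step 3: Shortest path: 5 -> 4 -> 1
Total weight: 7 + 1 = 8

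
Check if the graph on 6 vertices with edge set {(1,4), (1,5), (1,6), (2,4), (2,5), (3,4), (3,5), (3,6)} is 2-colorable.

Step 1: Attempt 2-coloring using BFS:
  Start at vertex 1, assign color 0
  Color vertex 4 with color 1 (neighbor of 1)
  Color vertex 5 with color 1 (neighbor of 1)
  Color vertex 6 with color 1 (neighbor of 1)
  Color vertex 2 with color 0 (neighbor of 4)
  Color vertex 3 with color 0 (neighbor of 4)

Step 2: 2-coloring succeeded. No conflicts found.
  Set A (color 0): {1, 2, 3}
  Set B (color 1): {4, 5, 6}

The graph is bipartite with partition {1, 2, 3}, {4, 5, 6}.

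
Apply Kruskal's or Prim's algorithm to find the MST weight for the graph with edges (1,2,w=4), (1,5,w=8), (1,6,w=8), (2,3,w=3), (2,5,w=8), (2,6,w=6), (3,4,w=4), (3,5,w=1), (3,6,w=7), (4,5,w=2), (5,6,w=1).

Apply Kruskal's algorithm (sort edges by weight, add if no cycle):

Sorted edges by weight:
  (3,5) w=1
  (5,6) w=1
  (4,5) w=2
  (2,3) w=3
  (1,2) w=4
  (3,4) w=4
  (2,6) w=6
  (3,6) w=7
  (1,5) w=8
  (1,6) w=8
  (2,5) w=8

Add edge (3,5) w=1 -- no cycle. Running total: 1
Add edge (5,6) w=1 -- no cycle. Running total: 2
Add edge (4,5) w=2 -- no cycle. Running total: 4
Add edge (2,3) w=3 -- no cycle. Running total: 7
Add edge (1,2) w=4 -- no cycle. Running total: 11

MST edges: (3,5,w=1), (5,6,w=1), (4,5,w=2), (2,3,w=3), (1,2,w=4)
Total MST weight: 1 + 1 + 2 + 3 + 4 = 11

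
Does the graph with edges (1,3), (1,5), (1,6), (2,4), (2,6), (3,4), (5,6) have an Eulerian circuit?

Step 1: Find the degree of each vertex:
  deg(1) = 3
  deg(2) = 2
  deg(3) = 2
  deg(4) = 2
  deg(5) = 2
  deg(6) = 3

Step 2: Count vertices with odd degree:
  Odd-degree vertices: 1, 6 (2 total)

Step 3: Apply Euler's theorem:
  - Eulerian circuit exists iff graph is connected and all vertices have even degree
  - Eulerian path exists iff graph is connected and has 0 or 2 odd-degree vertices

Graph is connected with exactly 2 odd-degree vertices (1, 6).
Eulerian path exists (starting and ending at the odd-degree vertices), but no Eulerian circuit.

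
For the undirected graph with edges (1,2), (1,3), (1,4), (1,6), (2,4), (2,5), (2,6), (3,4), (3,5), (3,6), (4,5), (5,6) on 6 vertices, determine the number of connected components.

Step 1: Build adjacency list from edges:
  1: 2, 3, 4, 6
  2: 1, 4, 5, 6
  3: 1, 4, 5, 6
  4: 1, 2, 3, 5
  5: 2, 3, 4, 6
  6: 1, 2, 3, 5

Step 2: Run BFS/DFS from vertex 1:
  Visited: {1, 2, 3, 4, 6, 5}
  Reached 6 of 6 vertices

Step 3: All 6 vertices reached from vertex 1, so the graph is connected.
Number of connected components: 1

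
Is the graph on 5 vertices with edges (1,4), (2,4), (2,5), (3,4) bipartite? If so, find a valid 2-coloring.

Step 1: Attempt 2-coloring using BFS:
  Start at vertex 1, assign color 0
  Color vertex 4 with color 1 (neighbor of 1)
  Color vertex 2 with color 0 (neighbor of 4)
  Color vertex 3 with color 0 (neighbor of 4)
  Color vertex 5 with color 1 (neighbor of 2)

Step 2: 2-coloring succeeded. No conflicts found.
  Set A (color 0): {1, 2, 3}
  Set B (color 1): {4, 5}

The graph is bipartite with partition {1, 2, 3}, {4, 5}.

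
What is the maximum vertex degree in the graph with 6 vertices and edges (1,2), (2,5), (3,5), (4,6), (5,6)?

Step 1: Count edges incident to each vertex:
  deg(1) = 1 (neighbors: 2)
  deg(2) = 2 (neighbors: 1, 5)
  deg(3) = 1 (neighbors: 5)
  deg(4) = 1 (neighbors: 6)
  deg(5) = 3 (neighbors: 2, 3, 6)
  deg(6) = 2 (neighbors: 4, 5)

Step 2: Find maximum:
  max(1, 2, 1, 1, 3, 2) = 3 (vertex 5)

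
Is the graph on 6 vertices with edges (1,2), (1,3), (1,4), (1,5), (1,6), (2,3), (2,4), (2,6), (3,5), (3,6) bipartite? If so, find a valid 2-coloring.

Step 1: Attempt 2-coloring using BFS:
  Start at vertex 1, assign color 0
  Color vertex 2 with color 1 (neighbor of 1)
  Color vertex 3 with color 1 (neighbor of 1)
  Color vertex 4 with color 1 (neighbor of 1)
  Color vertex 5 with color 1 (neighbor of 1)
  Color vertex 6 with color 1 (neighbor of 1)

Step 2: Conflict found! Vertices 2 and 3 are adjacent but have the same color.
This means the graph contains an odd cycle.

The graph is NOT bipartite.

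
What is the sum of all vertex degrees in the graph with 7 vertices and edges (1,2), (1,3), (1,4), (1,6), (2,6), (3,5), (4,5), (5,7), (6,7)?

Step 1: Count edges incident to each vertex:
  deg(1) = 4 (neighbors: 2, 3, 4, 6)
  deg(2) = 2 (neighbors: 1, 6)
  deg(3) = 2 (neighbors: 1, 5)
  deg(4) = 2 (neighbors: 1, 5)
  deg(5) = 3 (neighbors: 3, 4, 7)
  deg(6) = 3 (neighbors: 1, 2, 7)
  deg(7) = 2 (neighbors: 5, 6)

Step 2: Sum all degrees:
  4 + 2 + 2 + 2 + 3 + 3 + 2 = 18

Verification: sum of degrees = 2 * |E| = 2 * 9 = 18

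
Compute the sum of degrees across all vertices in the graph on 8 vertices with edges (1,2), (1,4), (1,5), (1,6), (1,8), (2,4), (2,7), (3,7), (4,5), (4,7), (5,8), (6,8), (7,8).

Step 1: Count edges incident to each vertex:
  deg(1) = 5 (neighbors: 2, 4, 5, 6, 8)
  deg(2) = 3 (neighbors: 1, 4, 7)
  deg(3) = 1 (neighbors: 7)
  deg(4) = 4 (neighbors: 1, 2, 5, 7)
  deg(5) = 3 (neighbors: 1, 4, 8)
  deg(6) = 2 (neighbors: 1, 8)
  deg(7) = 4 (neighbors: 2, 3, 4, 8)
  deg(8) = 4 (neighbors: 1, 5, 6, 7)

Step 2: Sum all degrees:
  5 + 3 + 1 + 4 + 3 + 2 + 4 + 4 = 26

Verification: sum of degrees = 2 * |E| = 2 * 13 = 26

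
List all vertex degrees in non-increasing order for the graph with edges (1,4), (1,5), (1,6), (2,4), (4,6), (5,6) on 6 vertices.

Step 1: Count edges incident to each vertex:
  deg(1) = 3 (neighbors: 4, 5, 6)
  deg(2) = 1 (neighbors: 4)
  deg(3) = 0 (neighbors: none)
  deg(4) = 3 (neighbors: 1, 2, 6)
  deg(5) = 2 (neighbors: 1, 6)
  deg(6) = 3 (neighbors: 1, 4, 5)

Step 2: Sort degrees in non-increasing order:
  Degrees: [3, 1, 0, 3, 2, 3] -> sorted: [3, 3, 3, 2, 1, 0]

Degree sequence: [3, 3, 3, 2, 1, 0]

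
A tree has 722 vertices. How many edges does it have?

A tree on n vertices always has exactly n - 1 edges.
For n = 722: edges = 722 - 1 = 721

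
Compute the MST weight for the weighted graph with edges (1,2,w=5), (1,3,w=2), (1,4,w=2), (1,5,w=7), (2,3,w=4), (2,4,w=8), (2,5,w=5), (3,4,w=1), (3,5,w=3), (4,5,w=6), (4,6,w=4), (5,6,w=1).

Apply Kruskal's algorithm (sort edges by weight, add if no cycle):

Sorted edges by weight:
  (3,4) w=1
  (5,6) w=1
  (1,4) w=2
  (1,3) w=2
  (3,5) w=3
  (2,3) w=4
  (4,6) w=4
  (1,2) w=5
  (2,5) w=5
  (4,5) w=6
  (1,5) w=7
  (2,4) w=8

Add edge (3,4) w=1 -- no cycle. Running total: 1
Add edge (5,6) w=1 -- no cycle. Running total: 2
Add edge (1,4) w=2 -- no cycle. Running total: 4
Skip edge (1,3) w=2 -- would create cycle
Add edge (3,5) w=3 -- no cycle. Running total: 7
Add edge (2,3) w=4 -- no cycle. Running total: 11

MST edges: (3,4,w=1), (5,6,w=1), (1,4,w=2), (3,5,w=3), (2,3,w=4)
Total MST weight: 1 + 1 + 2 + 3 + 4 = 11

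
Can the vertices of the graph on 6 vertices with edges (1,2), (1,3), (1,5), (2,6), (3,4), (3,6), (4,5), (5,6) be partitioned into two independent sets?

Step 1: Attempt 2-coloring using BFS:
  Start at vertex 1, assign color 0
  Color vertex 2 with color 1 (neighbor of 1)
  Color vertex 3 with color 1 (neighbor of 1)
  Color vertex 5 with color 1 (neighbor of 1)
  Color vertex 6 with color 0 (neighbor of 2)
  Color vertex 4 with color 0 (neighbor of 3)

Step 2: 2-coloring succeeded. No conflicts found.
  Set A (color 0): {1, 4, 6}
  Set B (color 1): {2, 3, 5}

The graph is bipartite with partition {1, 4, 6}, {2, 3, 5}.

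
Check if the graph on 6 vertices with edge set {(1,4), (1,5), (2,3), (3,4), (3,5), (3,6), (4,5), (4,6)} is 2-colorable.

Step 1: Attempt 2-coloring using BFS:
  Start at vertex 1, assign color 0
  Color vertex 4 with color 1 (neighbor of 1)
  Color vertex 5 with color 1 (neighbor of 1)
  Color vertex 3 with color 0 (neighbor of 4)

Step 2: Conflict found! Vertices 4 and 5 are adjacent but have the same color.
This means the graph contains an odd cycle.

The graph is NOT bipartite.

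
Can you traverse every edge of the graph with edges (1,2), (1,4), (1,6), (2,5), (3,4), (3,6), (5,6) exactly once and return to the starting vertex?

Step 1: Find the degree of each vertex:
  deg(1) = 3
  deg(2) = 2
  deg(3) = 2
  deg(4) = 2
  deg(5) = 2
  deg(6) = 3

Step 2: Count vertices with odd degree:
  Odd-degree vertices: 1, 6 (2 total)

Step 3: Apply Euler's theorem:
  - Eulerian circuit exists iff graph is connected and all vertices have even degree
  - Eulerian path exists iff graph is connected and has 0 or 2 odd-degree vertices

Graph is connected with exactly 2 odd-degree vertices (1, 6).
Eulerian path exists (starting and ending at the odd-degree vertices), but no Eulerian circuit.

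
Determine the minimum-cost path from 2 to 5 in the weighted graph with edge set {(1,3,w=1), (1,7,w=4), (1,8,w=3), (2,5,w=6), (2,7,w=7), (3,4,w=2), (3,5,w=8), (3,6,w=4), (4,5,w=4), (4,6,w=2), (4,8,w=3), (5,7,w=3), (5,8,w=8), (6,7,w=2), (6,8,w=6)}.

Step 1: Build adjacency list with weights:
  1: 3(w=1), 7(w=4), 8(w=3)
  2: 5(w=6), 7(w=7)
  3: 1(w=1), 4(w=2), 5(w=8), 6(w=4)
  4: 3(w=2), 5(w=4), 6(w=2), 8(w=3)
  5: 2(w=6), 3(w=8), 4(w=4), 7(w=3), 8(w=8)
  6: 3(w=4), 4(w=2), 7(w=2), 8(w=6)
  7: 1(w=4), 2(w=7), 5(w=3), 6(w=2)
  8: 1(w=3), 4(w=3), 5(w=8), 6(w=6)

Step 2: Apply Dijkstra's algorithm from vertex 2:
  Visit vertex 2 (distance=0)
    Update dist[5] = 6
    Update dist[7] = 7
  Visit vertex 5 (distance=6)
    Update dist[3] = 14
    Update dist[4] = 10
    Update dist[8] = 14

Step 3: Shortest path: 2 -> 5
Total weight: 6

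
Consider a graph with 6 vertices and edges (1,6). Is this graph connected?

Step 1: Build adjacency list from edges:
  1: 6
  2: (none)
  3: (none)
  4: (none)
  5: (none)
  6: 1

Step 2: Run BFS/DFS from vertex 1:
  Visited: {1, 6}
  Reached 2 of 6 vertices

Step 3: Only 2 of 6 vertices reached. Graph is disconnected.
Connected components: {1, 6}, {2}, {3}, {4}, {5}
Answer: No, the graph is not connected (5 components).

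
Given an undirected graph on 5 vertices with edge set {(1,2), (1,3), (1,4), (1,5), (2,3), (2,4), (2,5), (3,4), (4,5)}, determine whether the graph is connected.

Step 1: Build adjacency list from edges:
  1: 2, 3, 4, 5
  2: 1, 3, 4, 5
  3: 1, 2, 4
  4: 1, 2, 3, 5
  5: 1, 2, 4

Step 2: Run BFS/DFS from vertex 1:
  Visited: {1, 2, 3, 4, 5}
  Reached 5 of 5 vertices

Step 3: All 5 vertices reached from vertex 1, so the graph is connected.
Answer: Yes, the graph is connected.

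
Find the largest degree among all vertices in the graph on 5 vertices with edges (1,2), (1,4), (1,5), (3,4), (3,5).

Step 1: Count edges incident to each vertex:
  deg(1) = 3 (neighbors: 2, 4, 5)
  deg(2) = 1 (neighbors: 1)
  deg(3) = 2 (neighbors: 4, 5)
  deg(4) = 2 (neighbors: 1, 3)
  deg(5) = 2 (neighbors: 1, 3)

Step 2: Find maximum:
  max(3, 1, 2, 2, 2) = 3 (vertex 1)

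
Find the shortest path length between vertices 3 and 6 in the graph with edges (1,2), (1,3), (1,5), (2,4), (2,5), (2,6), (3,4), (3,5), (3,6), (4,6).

Step 1: Build adjacency list:
  1: 2, 3, 5
  2: 1, 4, 5, 6
  3: 1, 4, 5, 6
  4: 2, 3, 6
  5: 1, 2, 3
  6: 2, 3, 4

Step 2: BFS from vertex 3 to find shortest path to 6:
  vertex 1 reached at distance 1
  vertex 4 reached at distance 1
  vertex 5 reached at distance 1
  vertex 6 reached at distance 1

Step 3: Shortest path: 3 -> 6
Path length: 1 edge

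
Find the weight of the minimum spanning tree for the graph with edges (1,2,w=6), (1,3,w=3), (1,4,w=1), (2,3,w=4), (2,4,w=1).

Apply Kruskal's algorithm (sort edges by weight, add if no cycle):

Sorted edges by weight:
  (1,4) w=1
  (2,4) w=1
  (1,3) w=3
  (2,3) w=4
  (1,2) w=6

Add edge (1,4) w=1 -- no cycle. Running total: 1
Add edge (2,4) w=1 -- no cycle. Running total: 2
Add edge (1,3) w=3 -- no cycle. Running total: 5

MST edges: (1,4,w=1), (2,4,w=1), (1,3,w=3)
Total MST weight: 1 + 1 + 3 = 5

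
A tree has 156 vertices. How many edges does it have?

A tree on n vertices always has exactly n - 1 edges.
For n = 156: edges = 156 - 1 = 155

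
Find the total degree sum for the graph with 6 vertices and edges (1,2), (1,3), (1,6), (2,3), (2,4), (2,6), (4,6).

Step 1: Count edges incident to each vertex:
  deg(1) = 3 (neighbors: 2, 3, 6)
  deg(2) = 4 (neighbors: 1, 3, 4, 6)
  deg(3) = 2 (neighbors: 1, 2)
  deg(4) = 2 (neighbors: 2, 6)
  deg(5) = 0 (neighbors: none)
  deg(6) = 3 (neighbors: 1, 2, 4)

Step 2: Sum all degrees:
  3 + 4 + 2 + 2 + 0 + 3 = 14

Verification: sum of degrees = 2 * |E| = 2 * 7 = 14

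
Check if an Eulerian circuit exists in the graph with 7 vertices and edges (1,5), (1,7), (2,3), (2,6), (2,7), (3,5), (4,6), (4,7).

Step 1: Find the degree of each vertex:
  deg(1) = 2
  deg(2) = 3
  deg(3) = 2
  deg(4) = 2
  deg(5) = 2
  deg(6) = 2
  deg(7) = 3

Step 2: Count vertices with odd degree:
  Odd-degree vertices: 2, 7 (2 total)

Step 3: Apply Euler's theorem:
  - Eulerian circuit exists iff graph is connected and all vertices have even degree
  - Eulerian path exists iff graph is connected and has 0 or 2 odd-degree vertices

Graph is connected with exactly 2 odd-degree vertices (2, 7).
Eulerian path exists (starting and ending at the odd-degree vertices), but no Eulerian circuit.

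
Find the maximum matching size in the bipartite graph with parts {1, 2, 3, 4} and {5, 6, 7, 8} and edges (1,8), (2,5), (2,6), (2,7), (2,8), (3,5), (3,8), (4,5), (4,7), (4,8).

Step 1: List the neighbors of each left vertex:
  1: 8
  2: 5, 6, 7, 8
  3: 5, 8
  4: 5, 7, 8

Step 2: Greedily match left vertices, then look for augmenting paths:
  Match 1 -- 8
  Match 2 -- 6
  Match 3 -- 5
  Match 4 -- 7
  No augmenting path remains.

Step 3: Verify this is maximum:
  Matching size 4 = min(|L|, |R|) = min(4, 4), which is an upper bound, so this matching is maximum.

Maximum matching: {(1,8), (2,6), (3,5), (4,7)}
Size: 4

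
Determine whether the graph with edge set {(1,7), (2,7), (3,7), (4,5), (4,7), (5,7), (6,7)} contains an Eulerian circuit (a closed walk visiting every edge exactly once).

Step 1: Find the degree of each vertex:
  deg(1) = 1
  deg(2) = 1
  deg(3) = 1
  deg(4) = 2
  deg(5) = 2
  deg(6) = 1
  deg(7) = 6

Step 2: Count vertices with odd degree:
  Odd-degree vertices: 1, 2, 3, 6 (4 total)

Step 3: Apply Euler's theorem:
  - Eulerian circuit exists iff graph is connected and all vertices have even degree
  - Eulerian path exists iff graph is connected and has 0 or 2 odd-degree vertices

Graph has 4 odd-degree vertices (need 0 or 2).
Neither Eulerian path nor Eulerian circuit exists.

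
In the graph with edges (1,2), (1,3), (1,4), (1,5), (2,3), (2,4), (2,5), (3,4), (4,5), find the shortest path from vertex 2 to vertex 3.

Step 1: Build adjacency list:
  1: 2, 3, 4, 5
  2: 1, 3, 4, 5
  3: 1, 2, 4
  4: 1, 2, 3, 5
  5: 1, 2, 4

Step 2: BFS from vertex 2 to find shortest path to 3:
  vertex 1 reached at distance 1
  vertex 3 reached at distance 1

Step 3: Shortest path: 2 -> 3
Path length: 1 edge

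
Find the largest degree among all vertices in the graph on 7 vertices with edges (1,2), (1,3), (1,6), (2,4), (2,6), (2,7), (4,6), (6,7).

Step 1: Count edges incident to each vertex:
  deg(1) = 3 (neighbors: 2, 3, 6)
  deg(2) = 4 (neighbors: 1, 4, 6, 7)
  deg(3) = 1 (neighbors: 1)
  deg(4) = 2 (neighbors: 2, 6)
  deg(5) = 0 (neighbors: none)
  deg(6) = 4 (neighbors: 1, 2, 4, 7)
  deg(7) = 2 (neighbors: 2, 6)

Step 2: Find maximum:
  max(3, 4, 1, 2, 0, 4, 2) = 4 (vertex 2)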